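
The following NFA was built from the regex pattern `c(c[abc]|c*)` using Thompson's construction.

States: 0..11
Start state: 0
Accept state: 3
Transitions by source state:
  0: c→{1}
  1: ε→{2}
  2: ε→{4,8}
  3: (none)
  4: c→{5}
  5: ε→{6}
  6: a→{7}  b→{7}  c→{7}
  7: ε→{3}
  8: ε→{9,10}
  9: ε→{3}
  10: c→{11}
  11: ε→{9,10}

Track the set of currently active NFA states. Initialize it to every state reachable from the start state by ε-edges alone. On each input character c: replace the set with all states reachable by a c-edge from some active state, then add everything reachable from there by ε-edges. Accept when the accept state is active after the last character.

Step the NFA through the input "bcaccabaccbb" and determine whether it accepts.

S₀ = ε-closure({0}) = {0}
'b' @ 1: {}  — state set empty
rest 'caccabaccbb' ignored (set empty)
final: {}; accept 3 not in set

Answer: REJECT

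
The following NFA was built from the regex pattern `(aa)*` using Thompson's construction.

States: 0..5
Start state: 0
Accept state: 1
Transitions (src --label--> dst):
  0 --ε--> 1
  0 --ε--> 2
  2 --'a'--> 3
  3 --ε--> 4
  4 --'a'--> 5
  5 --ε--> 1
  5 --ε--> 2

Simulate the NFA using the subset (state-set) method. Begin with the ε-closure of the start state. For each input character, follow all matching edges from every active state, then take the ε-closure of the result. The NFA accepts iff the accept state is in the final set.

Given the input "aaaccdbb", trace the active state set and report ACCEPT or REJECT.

Answer: REJECT

Steps:
start: ε-closure({0}) = {0,1,2}
'a' @ 1: {3,4}
'a' @ 2: {1,2,5}  [accepting]
'a' @ 3: {3,4}
'c' @ 4: {}  — dead — no transitions
rest 'cdbb' ignored (set empty)
end set {} — state 1 not in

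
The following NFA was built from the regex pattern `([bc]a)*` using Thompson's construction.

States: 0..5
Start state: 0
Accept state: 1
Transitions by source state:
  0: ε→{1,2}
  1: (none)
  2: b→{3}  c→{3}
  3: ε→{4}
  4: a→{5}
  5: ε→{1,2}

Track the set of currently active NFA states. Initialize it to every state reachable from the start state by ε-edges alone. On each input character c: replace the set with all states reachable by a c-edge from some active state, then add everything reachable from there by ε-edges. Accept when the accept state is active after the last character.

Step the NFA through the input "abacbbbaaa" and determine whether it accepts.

start: ε-closure({0}) = {0,1,2}
'a' @ 1: {}  — dead — no transitions
rest 'bacbbbaaa' ignored (set empty)
after full input: {}  (accept=1 not in)

Answer: REJECT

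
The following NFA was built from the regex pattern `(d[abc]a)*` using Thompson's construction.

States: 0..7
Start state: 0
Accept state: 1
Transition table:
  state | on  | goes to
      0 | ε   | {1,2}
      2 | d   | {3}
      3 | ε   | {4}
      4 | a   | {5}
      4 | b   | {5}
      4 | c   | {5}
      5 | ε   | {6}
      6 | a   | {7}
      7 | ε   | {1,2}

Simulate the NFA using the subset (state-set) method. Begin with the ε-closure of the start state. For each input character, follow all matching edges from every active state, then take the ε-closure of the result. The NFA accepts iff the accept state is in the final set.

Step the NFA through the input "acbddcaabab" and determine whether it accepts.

start: ε-closure({0}) = {0,1,2}
'a' @ 1: {}  — dead — no transitions
rest 'cbddcaabab' ignored (set empty)
after full input: {}  (accept=1 not in)

Answer: REJECT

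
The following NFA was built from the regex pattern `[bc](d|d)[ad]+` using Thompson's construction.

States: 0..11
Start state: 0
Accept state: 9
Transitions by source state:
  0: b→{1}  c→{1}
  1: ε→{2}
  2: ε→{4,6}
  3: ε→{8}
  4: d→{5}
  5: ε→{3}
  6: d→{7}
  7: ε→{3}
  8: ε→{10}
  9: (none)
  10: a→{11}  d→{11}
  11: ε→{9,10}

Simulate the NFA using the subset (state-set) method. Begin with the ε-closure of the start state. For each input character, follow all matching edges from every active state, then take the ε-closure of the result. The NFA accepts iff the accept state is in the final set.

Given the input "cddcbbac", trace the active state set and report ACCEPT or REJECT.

initial (ε-close {0}): {0}
'c' @ 1: {1,2,4,6}
'd' @ 2: {3,5,7,8,10}
'd' @ 3: {9,10,11}  [accepting]
'c' @ 4: {}  — no active states
rest 'bbac' ignored (set empty)
end set {} — state 9 not in

Answer: REJECT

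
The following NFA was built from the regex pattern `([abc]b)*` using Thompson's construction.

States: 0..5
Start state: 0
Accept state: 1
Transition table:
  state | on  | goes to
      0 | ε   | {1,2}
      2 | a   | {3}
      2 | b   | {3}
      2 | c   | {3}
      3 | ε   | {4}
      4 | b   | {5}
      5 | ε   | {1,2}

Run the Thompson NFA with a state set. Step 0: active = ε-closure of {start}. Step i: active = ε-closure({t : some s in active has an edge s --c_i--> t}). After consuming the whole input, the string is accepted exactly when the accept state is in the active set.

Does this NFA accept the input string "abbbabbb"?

Answer: ACCEPT

Derivation:
start: ε-closure({0}) = {0,1,2}
'a' @ 1: {3,4}
'b' @ 2: {1,2,5}  ✓accept
'b' @ 3: {3,4}
'b' @ 4: {1,2,5}  ✓accept
'a' @ 5: {3,4}
'b' @ 6: {1,2,5}  ✓accept
'b' @ 7: {3,4}
'b' @ 8: {1,2,5}  ✓accept
final: {1,2,5}; accept 1 in set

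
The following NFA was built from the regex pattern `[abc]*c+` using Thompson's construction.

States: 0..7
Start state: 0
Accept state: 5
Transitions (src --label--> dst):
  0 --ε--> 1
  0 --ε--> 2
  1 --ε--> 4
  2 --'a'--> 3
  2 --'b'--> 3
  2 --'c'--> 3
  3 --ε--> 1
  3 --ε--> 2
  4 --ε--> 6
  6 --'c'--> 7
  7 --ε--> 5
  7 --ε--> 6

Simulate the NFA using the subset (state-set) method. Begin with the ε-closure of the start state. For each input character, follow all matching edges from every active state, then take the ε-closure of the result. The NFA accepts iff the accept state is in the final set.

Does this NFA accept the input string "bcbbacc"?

initial (ε-close {0}): {0,1,2,4,6}
'b' @ 1: {1,2,3,4,6}
'c' @ 2: {1,2,3,4,5,6,7}  ✓accept
'b' @ 3: {1,2,3,4,6}
'b' @ 4: {1,2,3,4,6}
'a' @ 5: {1,2,3,4,6}
'c' @ 6: {1,2,3,4,5,6,7}  ✓accept
'c' @ 7: {1,2,3,4,5,6,7}  ✓accept
end set {1,2,3,4,5,6,7} — state 5 in

Answer: ACCEPT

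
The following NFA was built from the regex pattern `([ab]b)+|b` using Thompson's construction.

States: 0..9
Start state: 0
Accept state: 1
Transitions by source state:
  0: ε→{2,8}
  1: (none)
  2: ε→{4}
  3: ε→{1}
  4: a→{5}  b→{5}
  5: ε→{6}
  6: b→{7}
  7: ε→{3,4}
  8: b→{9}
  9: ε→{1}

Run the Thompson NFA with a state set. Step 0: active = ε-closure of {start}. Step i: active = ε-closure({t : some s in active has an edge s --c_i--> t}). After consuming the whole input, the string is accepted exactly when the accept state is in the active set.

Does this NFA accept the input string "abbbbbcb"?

Answer: REJECT

Derivation:
initial (ε-close {0}): {0,2,4,8}
'a' @ 1: {5,6}
'b' @ 2: {1,3,4,7}  (accept∈set)
'b' @ 3: {5,6}
'b' @ 4: {1,3,4,7}  (accept∈set)
'b' @ 5: {5,6}
'b' @ 6: {1,3,4,7}  (accept∈set)
'c' @ 7: {}  — no active states
rest 'b' ignored (set empty)
after full input: {}  (accept=1 not in)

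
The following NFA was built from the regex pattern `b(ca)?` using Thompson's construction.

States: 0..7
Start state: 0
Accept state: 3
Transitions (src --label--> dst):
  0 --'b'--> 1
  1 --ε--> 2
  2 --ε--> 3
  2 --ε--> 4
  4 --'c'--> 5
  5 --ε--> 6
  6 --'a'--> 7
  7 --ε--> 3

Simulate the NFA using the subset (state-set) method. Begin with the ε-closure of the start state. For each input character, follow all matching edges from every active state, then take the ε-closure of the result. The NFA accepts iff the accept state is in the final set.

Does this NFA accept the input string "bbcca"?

start: ε-closure({0}) = {0}
'b' @ 1: {1,2,3,4}  ✓accept
'b' @ 2: {}  — no active states
rest 'cca' ignored (set empty)
final: {}; accept 3 not in set

Answer: REJECT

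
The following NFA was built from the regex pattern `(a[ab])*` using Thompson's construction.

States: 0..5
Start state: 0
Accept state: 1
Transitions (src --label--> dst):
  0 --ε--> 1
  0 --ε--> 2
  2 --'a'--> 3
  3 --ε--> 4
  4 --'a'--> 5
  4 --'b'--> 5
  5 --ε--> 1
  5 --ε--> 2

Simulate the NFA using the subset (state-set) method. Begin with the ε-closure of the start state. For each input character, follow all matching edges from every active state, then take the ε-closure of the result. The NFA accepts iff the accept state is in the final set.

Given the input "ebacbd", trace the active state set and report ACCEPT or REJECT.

S₀ = ε-closure({0}) = {0,1,2}
'e' @ 1: {}  — dead — no transitions
rest 'bacbd' ignored (set empty)
end set {} — state 1 not in

Answer: REJECT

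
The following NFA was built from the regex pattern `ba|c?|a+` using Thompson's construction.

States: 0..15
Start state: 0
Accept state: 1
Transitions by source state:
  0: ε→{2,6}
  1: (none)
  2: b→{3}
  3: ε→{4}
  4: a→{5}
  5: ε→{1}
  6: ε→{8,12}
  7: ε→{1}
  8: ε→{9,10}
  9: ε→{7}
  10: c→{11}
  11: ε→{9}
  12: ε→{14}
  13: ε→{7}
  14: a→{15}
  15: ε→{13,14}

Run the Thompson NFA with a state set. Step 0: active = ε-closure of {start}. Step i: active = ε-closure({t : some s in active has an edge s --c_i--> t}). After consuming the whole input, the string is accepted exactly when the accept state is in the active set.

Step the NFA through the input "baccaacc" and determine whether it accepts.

initial (ε-close {0}): {0,1,2,6,7,8,9,10,12,14}
'b' @ 1: {3,4}
'a' @ 2: {1,5}  (accept∈set)
'c' @ 3: {}  — dead — no transitions
rest 'caacc' ignored (set empty)
final: {}; accept 1 not in set

Answer: REJECT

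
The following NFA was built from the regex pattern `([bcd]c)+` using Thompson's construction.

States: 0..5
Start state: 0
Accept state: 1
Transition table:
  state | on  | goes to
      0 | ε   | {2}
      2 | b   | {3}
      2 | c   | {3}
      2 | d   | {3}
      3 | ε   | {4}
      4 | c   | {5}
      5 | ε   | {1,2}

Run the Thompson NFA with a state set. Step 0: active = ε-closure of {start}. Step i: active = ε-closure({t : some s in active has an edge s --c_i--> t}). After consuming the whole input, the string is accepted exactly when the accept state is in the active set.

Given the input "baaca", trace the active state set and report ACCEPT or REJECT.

Answer: REJECT

Derivation:
start: ε-closure({0}) = {0,2}
'b' @ 1: {3,4}
'a' @ 2: {}  — no active states
rest 'aca' ignored (set empty)
final: {}; accept 1 not in set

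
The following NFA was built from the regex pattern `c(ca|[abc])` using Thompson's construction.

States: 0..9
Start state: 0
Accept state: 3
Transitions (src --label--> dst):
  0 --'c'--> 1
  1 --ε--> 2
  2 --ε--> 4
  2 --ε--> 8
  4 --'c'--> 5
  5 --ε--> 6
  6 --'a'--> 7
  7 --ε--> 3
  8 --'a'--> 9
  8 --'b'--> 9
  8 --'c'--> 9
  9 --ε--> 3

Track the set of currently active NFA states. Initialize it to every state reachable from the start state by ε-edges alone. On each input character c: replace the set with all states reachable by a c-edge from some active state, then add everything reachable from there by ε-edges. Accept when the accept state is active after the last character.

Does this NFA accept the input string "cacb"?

initial (ε-close {0}): {0}
'c' @ 1: {1,2,4,8}
'a' @ 2: {3,9}  [accepting]
'c' @ 3: {}  — dead — no transitions
rest 'b' ignored (set empty)
end set {} — state 3 not in

Answer: REJECT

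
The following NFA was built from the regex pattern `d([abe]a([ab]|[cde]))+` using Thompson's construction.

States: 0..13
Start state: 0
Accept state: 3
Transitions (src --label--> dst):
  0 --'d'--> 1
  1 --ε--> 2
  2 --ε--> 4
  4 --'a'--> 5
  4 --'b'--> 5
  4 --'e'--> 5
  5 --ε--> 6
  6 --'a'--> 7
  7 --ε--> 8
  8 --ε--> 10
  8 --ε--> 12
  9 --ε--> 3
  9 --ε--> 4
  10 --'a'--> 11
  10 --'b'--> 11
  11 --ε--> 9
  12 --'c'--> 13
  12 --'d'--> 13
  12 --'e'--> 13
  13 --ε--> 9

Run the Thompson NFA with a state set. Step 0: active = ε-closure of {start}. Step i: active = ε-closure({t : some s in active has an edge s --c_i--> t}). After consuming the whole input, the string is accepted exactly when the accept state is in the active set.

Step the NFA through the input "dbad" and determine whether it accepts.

S₀ = ε-closure({0}) = {0}
'd' @ 1: {1,2,4}
'b' @ 2: {5,6}
'a' @ 3: {7,8,10,12}
'd' @ 4: {3,4,9,13}  ✓accept
after full input: {3,4,9,13}  (accept=3 in)

Answer: ACCEPT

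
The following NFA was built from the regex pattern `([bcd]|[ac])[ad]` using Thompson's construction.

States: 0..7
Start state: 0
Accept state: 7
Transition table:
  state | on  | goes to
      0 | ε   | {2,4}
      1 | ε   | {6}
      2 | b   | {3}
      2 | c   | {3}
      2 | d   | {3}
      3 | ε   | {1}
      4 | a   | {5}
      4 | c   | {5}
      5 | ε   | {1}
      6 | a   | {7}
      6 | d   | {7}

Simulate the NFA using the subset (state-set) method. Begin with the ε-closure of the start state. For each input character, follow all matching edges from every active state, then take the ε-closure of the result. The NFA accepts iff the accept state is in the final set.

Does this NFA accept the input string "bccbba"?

Answer: REJECT

Derivation:
start: ε-closure({0}) = {0,2,4}
'b' @ 1: {1,3,6}
'c' @ 2: {}  — state set empty
rest 'cbba' ignored (set empty)
final: {}; accept 7 not in set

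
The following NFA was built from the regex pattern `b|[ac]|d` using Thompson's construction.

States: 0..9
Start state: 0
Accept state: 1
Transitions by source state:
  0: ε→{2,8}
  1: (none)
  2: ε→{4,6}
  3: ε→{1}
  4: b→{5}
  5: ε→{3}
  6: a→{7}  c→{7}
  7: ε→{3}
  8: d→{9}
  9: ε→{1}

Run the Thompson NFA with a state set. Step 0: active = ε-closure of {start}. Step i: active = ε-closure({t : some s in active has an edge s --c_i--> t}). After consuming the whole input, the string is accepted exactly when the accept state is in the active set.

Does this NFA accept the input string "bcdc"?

S₀ = ε-closure({0}) = {0,2,4,6,8}
'b' @ 1: {1,3,5}  (accept∈set)
'c' @ 2: {}  — dead — no transitions
rest 'dc' ignored (set empty)
after full input: {}  (accept=1 not in)

Answer: REJECT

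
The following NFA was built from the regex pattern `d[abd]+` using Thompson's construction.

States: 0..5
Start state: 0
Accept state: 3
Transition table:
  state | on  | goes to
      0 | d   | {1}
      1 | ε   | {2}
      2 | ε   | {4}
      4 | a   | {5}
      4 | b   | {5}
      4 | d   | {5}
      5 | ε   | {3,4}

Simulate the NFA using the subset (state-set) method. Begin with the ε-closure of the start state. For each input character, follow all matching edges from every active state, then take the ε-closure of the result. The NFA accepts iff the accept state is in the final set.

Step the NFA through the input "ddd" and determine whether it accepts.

start: ε-closure({0}) = {0}
'd' @ 1: {1,2,4}
'd' @ 2: {3,4,5}  (accept∈set)
'd' @ 3: {3,4,5}  (accept∈set)
end set {3,4,5} — state 3 in

Answer: ACCEPT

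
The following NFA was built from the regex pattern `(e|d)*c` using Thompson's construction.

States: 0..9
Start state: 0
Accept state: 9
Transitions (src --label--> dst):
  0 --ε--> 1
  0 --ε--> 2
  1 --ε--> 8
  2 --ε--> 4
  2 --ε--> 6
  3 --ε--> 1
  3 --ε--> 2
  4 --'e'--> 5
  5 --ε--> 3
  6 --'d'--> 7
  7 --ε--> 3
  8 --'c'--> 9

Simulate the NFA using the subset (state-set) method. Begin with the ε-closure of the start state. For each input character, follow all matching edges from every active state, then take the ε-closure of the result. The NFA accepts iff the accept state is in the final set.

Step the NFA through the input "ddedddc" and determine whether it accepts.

Answer: ACCEPT

Steps:
initial (ε-close {0}): {0,1,2,4,6,8}
'd' @ 1: {1,2,3,4,6,7,8}
'd' @ 2: {1,2,3,4,6,7,8}
'e' @ 3: {1,2,3,4,5,6,8}
'd' @ 4: {1,2,3,4,6,7,8}
'd' @ 5: {1,2,3,4,6,7,8}
'd' @ 6: {1,2,3,4,6,7,8}
'c' @ 7: {9}  [accepting]
end set {9} — state 9 in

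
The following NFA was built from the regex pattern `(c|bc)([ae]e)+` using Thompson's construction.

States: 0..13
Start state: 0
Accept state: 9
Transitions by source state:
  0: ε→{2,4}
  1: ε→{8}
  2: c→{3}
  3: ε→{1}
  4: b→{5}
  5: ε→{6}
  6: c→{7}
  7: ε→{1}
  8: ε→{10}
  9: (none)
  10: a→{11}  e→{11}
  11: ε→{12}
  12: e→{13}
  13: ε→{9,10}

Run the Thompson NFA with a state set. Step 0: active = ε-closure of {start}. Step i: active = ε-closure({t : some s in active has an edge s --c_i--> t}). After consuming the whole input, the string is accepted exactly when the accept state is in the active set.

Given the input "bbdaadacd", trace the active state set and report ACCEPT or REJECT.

S₀ = ε-closure({0}) = {0,2,4}
'b' @ 1: {5,6}
'b' @ 2: {}  — dead — no transitions
rest 'daadacd' ignored (set empty)
end set {} — state 9 not in

Answer: REJECT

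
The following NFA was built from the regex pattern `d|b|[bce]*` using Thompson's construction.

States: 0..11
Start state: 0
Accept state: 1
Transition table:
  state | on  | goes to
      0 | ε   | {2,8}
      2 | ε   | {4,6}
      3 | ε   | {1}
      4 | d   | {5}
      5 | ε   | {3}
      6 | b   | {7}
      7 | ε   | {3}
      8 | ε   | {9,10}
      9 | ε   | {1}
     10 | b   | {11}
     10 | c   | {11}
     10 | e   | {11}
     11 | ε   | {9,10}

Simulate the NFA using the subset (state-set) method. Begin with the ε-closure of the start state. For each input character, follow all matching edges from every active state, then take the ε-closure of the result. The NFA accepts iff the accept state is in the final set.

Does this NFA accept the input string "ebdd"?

S₀ = ε-closure({0}) = {0,1,2,4,6,8,9,10}
'e' @ 1: {1,9,10,11}  [accepting]
'b' @ 2: {1,9,10,11}  [accepting]
'd' @ 3: {}  — state set empty
rest 'd' ignored (set empty)
after full input: {}  (accept=1 not in)

Answer: REJECT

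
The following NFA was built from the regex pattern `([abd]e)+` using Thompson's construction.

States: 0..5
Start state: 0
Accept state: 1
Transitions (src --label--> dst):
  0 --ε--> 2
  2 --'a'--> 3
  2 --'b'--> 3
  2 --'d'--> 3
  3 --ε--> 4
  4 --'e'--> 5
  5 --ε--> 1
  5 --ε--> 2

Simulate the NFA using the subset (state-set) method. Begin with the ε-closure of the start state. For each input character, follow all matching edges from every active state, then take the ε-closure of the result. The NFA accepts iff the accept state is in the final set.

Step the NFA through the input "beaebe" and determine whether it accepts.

start: ε-closure({0}) = {0,2}
'b' @ 1: {3,4}
'e' @ 2: {1,2,5}  [accepting]
'a' @ 3: {3,4}
'e' @ 4: {1,2,5}  [accepting]
'b' @ 5: {3,4}
'e' @ 6: {1,2,5}  [accepting]
after full input: {1,2,5}  (accept=1 in)

Answer: ACCEPT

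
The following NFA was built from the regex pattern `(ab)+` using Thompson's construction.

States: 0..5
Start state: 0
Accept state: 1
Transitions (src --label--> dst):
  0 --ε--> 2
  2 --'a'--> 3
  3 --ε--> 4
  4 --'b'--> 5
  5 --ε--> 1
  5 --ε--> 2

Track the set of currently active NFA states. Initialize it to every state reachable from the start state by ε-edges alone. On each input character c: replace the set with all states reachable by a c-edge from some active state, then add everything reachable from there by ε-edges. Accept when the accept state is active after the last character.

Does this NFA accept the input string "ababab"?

Answer: ACCEPT

Derivation:
start: ε-closure({0}) = {0,2}
'a' @ 1: {3,4}
'b' @ 2: {1,2,5}  (accept∈set)
'a' @ 3: {3,4}
'b' @ 4: {1,2,5}  (accept∈set)
'a' @ 5: {3,4}
'b' @ 6: {1,2,5}  (accept∈set)
final: {1,2,5}; accept 1 in set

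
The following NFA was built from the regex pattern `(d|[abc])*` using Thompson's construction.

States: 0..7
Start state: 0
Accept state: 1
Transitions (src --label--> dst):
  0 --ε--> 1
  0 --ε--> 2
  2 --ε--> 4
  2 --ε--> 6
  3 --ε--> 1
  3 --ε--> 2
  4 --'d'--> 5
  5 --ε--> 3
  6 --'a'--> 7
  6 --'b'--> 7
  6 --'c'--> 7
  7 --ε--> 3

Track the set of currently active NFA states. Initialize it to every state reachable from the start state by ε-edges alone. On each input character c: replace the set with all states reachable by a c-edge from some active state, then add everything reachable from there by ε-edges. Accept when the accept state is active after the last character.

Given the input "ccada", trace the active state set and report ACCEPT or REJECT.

S₀ = ε-closure({0}) = {0,1,2,4,6}
'c' @ 1: {1,2,3,4,6,7}  ✓accept
'c' @ 2: {1,2,3,4,6,7}  ✓accept
'a' @ 3: {1,2,3,4,6,7}  ✓accept
'd' @ 4: {1,2,3,4,5,6}  ✓accept
'a' @ 5: {1,2,3,4,6,7}  ✓accept
final: {1,2,3,4,6,7}; accept 1 in set

Answer: ACCEPT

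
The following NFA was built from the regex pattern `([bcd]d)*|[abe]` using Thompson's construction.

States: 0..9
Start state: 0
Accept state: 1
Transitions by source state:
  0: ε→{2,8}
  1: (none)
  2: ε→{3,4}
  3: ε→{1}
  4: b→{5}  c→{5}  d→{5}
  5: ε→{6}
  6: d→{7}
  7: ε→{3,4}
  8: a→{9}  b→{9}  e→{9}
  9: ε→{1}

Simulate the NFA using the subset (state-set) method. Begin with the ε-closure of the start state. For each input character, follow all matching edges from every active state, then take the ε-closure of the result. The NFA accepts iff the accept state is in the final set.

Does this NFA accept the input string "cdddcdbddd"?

initial (ε-close {0}): {0,1,2,3,4,8}
'c' @ 1: {5,6}
'd' @ 2: {1,3,4,7}  ✓accept
'd' @ 3: {5,6}
'd' @ 4: {1,3,4,7}  ✓accept
'c' @ 5: {5,6}
'd' @ 6: {1,3,4,7}  ✓accept
'b' @ 7: {5,6}
'd' @ 8: {1,3,4,7}  ✓accept
'd' @ 9: {5,6}
'd' @ 10: {1,3,4,7}  ✓accept
after full input: {1,3,4,7}  (accept=1 in)

Answer: ACCEPT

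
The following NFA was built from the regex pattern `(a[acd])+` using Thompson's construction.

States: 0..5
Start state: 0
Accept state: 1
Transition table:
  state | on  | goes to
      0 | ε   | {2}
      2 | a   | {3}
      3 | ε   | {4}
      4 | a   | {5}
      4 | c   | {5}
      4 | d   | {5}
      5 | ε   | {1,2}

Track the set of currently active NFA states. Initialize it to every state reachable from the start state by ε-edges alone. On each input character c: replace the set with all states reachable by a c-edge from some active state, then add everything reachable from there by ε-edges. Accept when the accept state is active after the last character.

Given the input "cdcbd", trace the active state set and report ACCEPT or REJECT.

Answer: REJECT

Steps:
initial (ε-close {0}): {0,2}
'c' @ 1: {}  — dead — no transitions
rest 'dcbd' ignored (set empty)
final: {}; accept 1 not in set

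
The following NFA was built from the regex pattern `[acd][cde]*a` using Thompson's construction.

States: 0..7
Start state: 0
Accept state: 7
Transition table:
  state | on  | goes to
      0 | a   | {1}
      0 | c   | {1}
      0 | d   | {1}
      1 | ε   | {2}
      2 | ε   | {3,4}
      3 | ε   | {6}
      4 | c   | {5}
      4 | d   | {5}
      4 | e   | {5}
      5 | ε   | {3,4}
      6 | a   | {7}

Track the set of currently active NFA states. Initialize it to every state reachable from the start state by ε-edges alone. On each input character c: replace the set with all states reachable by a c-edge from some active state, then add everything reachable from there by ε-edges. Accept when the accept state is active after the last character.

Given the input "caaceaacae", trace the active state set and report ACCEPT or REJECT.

Answer: REJECT

Steps:
start: ε-closure({0}) = {0}
'c' @ 1: {1,2,3,4,6}
'a' @ 2: {7}  ✓accept
'a' @ 3: {}  — state set empty
rest 'ceaacae' ignored (set empty)
after full input: {}  (accept=7 not in)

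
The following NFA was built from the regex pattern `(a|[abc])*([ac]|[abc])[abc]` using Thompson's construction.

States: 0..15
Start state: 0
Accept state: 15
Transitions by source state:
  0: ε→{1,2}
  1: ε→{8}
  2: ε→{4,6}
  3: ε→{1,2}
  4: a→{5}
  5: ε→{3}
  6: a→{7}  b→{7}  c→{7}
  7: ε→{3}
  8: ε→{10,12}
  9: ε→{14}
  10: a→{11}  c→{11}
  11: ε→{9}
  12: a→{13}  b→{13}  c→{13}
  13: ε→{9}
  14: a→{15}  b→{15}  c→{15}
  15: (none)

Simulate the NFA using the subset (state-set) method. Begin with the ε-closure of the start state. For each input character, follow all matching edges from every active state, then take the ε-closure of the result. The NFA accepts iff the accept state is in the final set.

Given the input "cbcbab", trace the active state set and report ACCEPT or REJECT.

initial (ε-close {0}): {0,1,2,4,6,8,10,12}
'c' @ 1: {1,2,3,4,6,7,8,9,10,11,12,13,14}
'b' @ 2: {1,2,3,4,6,7,8,9,10,12,13,14,15}  [accepting]
'c' @ 3: {1,2,3,4,6,7,8,9,10,11,12,13,14,15}  [accepting]
'b' @ 4: {1,2,3,4,6,7,8,9,10,12,13,14,15}  [accepting]
'a' @ 5: {1,2,3,4,5,6,7,8,9,10,11,12,13,14,15}  [accepting]
'b' @ 6: {1,2,3,4,6,7,8,9,10,12,13,14,15}  [accepting]
final: {1,2,3,4,6,7,8,9,10,12,13,14,15}; accept 15 in set

Answer: ACCEPT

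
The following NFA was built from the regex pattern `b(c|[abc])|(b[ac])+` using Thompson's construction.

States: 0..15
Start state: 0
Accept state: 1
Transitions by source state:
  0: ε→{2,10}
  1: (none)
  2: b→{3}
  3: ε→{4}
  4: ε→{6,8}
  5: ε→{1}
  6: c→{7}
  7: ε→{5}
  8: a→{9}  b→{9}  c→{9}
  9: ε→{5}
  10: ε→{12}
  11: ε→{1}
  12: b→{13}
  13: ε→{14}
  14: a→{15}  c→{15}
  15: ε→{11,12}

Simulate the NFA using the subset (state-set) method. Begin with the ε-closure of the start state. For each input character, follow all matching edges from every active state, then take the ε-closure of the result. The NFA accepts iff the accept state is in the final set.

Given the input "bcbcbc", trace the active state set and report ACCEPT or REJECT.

initial (ε-close {0}): {0,2,10,12}
'b' @ 1: {3,4,6,8,13,14}
'c' @ 2: {1,5,7,9,11,12,15}  [accepting]
'b' @ 3: {13,14}
'c' @ 4: {1,11,12,15}  [accepting]
'b' @ 5: {13,14}
'c' @ 6: {1,11,12,15}  [accepting]
after full input: {1,11,12,15}  (accept=1 in)

Answer: ACCEPT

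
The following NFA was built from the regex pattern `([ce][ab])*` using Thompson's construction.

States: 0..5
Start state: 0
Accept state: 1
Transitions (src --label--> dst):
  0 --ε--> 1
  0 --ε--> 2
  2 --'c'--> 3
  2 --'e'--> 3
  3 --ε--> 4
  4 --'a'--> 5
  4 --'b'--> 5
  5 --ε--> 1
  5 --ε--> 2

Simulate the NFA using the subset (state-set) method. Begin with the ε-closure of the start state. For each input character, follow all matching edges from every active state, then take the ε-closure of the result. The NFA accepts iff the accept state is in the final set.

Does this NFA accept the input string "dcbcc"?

initial (ε-close {0}): {0,1,2}
'd' @ 1: {}  — state set empty
rest 'cbcc' ignored (set empty)
after full input: {}  (accept=1 not in)

Answer: REJECT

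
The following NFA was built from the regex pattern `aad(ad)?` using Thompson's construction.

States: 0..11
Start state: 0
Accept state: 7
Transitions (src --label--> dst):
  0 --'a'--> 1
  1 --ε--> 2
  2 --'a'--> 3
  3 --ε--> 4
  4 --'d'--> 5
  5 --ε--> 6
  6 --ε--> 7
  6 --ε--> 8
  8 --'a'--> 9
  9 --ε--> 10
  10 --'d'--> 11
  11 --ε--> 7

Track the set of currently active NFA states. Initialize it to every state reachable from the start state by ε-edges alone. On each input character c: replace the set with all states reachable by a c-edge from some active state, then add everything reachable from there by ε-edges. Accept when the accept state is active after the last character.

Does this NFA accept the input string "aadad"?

initial (ε-close {0}): {0}
'a' @ 1: {1,2}
'a' @ 2: {3,4}
'd' @ 3: {5,6,7,8}  [accepting]
'a' @ 4: {9,10}
'd' @ 5: {7,11}  [accepting]
after full input: {7,11}  (accept=7 in)

Answer: ACCEPT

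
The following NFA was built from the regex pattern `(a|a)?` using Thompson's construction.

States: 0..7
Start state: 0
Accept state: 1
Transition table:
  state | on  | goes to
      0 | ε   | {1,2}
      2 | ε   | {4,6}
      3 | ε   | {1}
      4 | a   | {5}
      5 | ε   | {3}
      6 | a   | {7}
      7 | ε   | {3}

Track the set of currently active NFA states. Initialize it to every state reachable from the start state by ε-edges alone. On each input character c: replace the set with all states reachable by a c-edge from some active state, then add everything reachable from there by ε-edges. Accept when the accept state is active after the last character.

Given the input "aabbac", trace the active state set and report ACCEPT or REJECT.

start: ε-closure({0}) = {0,1,2,4,6}
'a' @ 1: {1,3,5,7}  [accepting]
'a' @ 2: {}  — state set empty
rest 'bbac' ignored (set empty)
end set {} — state 1 not in

Answer: REJECT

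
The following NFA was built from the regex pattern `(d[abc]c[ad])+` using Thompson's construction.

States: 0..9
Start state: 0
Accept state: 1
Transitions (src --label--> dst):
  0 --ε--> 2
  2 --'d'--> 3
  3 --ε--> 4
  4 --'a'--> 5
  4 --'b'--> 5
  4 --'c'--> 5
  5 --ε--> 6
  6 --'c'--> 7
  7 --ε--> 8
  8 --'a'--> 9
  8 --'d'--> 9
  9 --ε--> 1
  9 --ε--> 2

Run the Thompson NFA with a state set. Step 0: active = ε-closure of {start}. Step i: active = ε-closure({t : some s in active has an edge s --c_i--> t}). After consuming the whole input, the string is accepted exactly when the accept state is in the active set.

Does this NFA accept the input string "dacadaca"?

S₀ = ε-closure({0}) = {0,2}
'd' @ 1: {3,4}
'a' @ 2: {5,6}
'c' @ 3: {7,8}
'a' @ 4: {1,2,9}  (accept∈set)
'd' @ 5: {3,4}
'a' @ 6: {5,6}
'c' @ 7: {7,8}
'a' @ 8: {1,2,9}  (accept∈set)
after full input: {1,2,9}  (accept=1 in)

Answer: ACCEPT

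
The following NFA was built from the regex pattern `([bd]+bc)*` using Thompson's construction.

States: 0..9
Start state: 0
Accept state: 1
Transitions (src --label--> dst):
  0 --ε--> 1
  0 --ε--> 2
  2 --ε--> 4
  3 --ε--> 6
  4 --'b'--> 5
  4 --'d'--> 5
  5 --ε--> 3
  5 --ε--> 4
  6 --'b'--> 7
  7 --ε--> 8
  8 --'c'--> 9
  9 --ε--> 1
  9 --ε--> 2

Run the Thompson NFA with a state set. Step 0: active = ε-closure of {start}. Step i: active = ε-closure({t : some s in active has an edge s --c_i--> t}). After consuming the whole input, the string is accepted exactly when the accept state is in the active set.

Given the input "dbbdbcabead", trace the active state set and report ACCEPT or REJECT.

S₀ = ε-closure({0}) = {0,1,2,4}
'd' @ 1: {3,4,5,6}
'b' @ 2: {3,4,5,6,7,8}
'b' @ 3: {3,4,5,6,7,8}
'd' @ 4: {3,4,5,6}
'b' @ 5: {3,4,5,6,7,8}
'c' @ 6: {1,2,4,9}  [accepting]
'a' @ 7: {}  — state set empty
rest 'bead' ignored (set empty)
end set {} — state 1 not in

Answer: REJECT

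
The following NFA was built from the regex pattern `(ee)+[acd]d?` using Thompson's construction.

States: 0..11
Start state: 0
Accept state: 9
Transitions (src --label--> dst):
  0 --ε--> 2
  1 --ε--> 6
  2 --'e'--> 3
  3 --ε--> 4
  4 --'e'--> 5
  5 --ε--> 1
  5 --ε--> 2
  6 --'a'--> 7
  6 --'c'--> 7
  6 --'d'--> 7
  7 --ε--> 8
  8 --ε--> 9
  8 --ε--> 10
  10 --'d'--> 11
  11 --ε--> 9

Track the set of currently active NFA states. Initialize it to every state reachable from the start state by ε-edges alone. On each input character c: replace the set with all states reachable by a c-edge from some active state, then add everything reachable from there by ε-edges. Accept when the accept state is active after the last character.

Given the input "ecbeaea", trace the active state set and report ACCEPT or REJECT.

initial (ε-close {0}): {0,2}
'e' @ 1: {3,4}
'c' @ 2: {}  — state set empty
rest 'beaea' ignored (set empty)
end set {} — state 9 not in

Answer: REJECT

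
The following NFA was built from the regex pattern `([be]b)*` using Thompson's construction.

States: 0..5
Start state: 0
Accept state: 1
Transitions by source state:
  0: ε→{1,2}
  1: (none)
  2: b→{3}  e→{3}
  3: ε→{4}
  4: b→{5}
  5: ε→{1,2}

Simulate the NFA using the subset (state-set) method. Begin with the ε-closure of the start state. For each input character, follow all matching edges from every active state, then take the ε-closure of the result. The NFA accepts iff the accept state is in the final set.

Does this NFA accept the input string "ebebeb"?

initial (ε-close {0}): {0,1,2}
'e' @ 1: {3,4}
'b' @ 2: {1,2,5}  ✓accept
'e' @ 3: {3,4}
'b' @ 4: {1,2,5}  ✓accept
'e' @ 5: {3,4}
'b' @ 6: {1,2,5}  ✓accept
final: {1,2,5}; accept 1 in set

Answer: ACCEPT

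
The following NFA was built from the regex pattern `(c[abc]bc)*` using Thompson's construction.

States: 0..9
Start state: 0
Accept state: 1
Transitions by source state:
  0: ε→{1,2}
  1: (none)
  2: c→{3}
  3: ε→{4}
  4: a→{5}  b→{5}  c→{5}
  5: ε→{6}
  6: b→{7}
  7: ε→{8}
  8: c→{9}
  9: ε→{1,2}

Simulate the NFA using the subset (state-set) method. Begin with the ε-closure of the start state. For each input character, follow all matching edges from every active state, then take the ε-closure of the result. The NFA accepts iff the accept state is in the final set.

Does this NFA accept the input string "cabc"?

initial (ε-close {0}): {0,1,2}
'c' @ 1: {3,4}
'a' @ 2: {5,6}
'b' @ 3: {7,8}
'c' @ 4: {1,2,9}  (accept∈set)
end set {1,2,9} — state 1 in

Answer: ACCEPT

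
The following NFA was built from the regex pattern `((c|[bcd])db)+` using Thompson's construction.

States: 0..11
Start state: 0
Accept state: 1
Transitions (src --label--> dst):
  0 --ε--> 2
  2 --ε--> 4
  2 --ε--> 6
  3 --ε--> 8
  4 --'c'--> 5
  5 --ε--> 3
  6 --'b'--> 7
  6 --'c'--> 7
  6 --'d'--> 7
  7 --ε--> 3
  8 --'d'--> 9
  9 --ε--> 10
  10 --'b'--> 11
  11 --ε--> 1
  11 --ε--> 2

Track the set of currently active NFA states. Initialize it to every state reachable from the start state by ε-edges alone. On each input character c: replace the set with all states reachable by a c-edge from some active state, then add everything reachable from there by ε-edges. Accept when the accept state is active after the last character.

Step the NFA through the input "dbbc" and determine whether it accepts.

Answer: REJECT

Steps:
S₀ = ε-closure({0}) = {0,2,4,6}
'd' @ 1: {3,7,8}
'b' @ 2: {}  — no active states
rest 'bc' ignored (set empty)
final: {}; accept 1 not in set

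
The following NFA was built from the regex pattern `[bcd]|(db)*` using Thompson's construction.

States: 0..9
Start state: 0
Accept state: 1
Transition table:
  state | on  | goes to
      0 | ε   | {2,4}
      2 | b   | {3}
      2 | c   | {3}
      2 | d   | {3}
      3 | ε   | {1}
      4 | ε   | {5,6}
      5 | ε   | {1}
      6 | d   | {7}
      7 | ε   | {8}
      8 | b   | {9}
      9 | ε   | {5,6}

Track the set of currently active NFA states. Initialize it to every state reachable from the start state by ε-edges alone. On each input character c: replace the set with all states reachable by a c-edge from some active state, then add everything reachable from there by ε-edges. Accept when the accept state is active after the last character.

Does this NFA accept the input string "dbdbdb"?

start: ε-closure({0}) = {0,1,2,4,5,6}
'd' @ 1: {1,3,7,8}  [accepting]
'b' @ 2: {1,5,6,9}  [accepting]
'd' @ 3: {7,8}
'b' @ 4: {1,5,6,9}  [accepting]
'd' @ 5: {7,8}
'b' @ 6: {1,5,6,9}  [accepting]
end set {1,5,6,9} — state 1 in

Answer: ACCEPT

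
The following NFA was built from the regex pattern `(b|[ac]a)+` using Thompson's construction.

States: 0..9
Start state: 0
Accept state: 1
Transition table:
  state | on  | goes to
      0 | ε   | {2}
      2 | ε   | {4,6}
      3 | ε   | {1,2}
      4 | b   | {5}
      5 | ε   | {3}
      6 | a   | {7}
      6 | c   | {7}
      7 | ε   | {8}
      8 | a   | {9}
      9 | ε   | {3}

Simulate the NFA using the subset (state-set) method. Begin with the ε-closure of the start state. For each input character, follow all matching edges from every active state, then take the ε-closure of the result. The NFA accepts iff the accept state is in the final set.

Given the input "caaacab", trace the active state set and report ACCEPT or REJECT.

Answer: ACCEPT

Trace:
initial (ε-close {0}): {0,2,4,6}
'c' @ 1: {7,8}
'a' @ 2: {1,2,3,4,6,9}  ✓accept
'a' @ 3: {7,8}
'a' @ 4: {1,2,3,4,6,9}  ✓accept
'c' @ 5: {7,8}
'a' @ 6: {1,2,3,4,6,9}  ✓accept
'b' @ 7: {1,2,3,4,5,6}  ✓accept
final: {1,2,3,4,5,6}; accept 1 in set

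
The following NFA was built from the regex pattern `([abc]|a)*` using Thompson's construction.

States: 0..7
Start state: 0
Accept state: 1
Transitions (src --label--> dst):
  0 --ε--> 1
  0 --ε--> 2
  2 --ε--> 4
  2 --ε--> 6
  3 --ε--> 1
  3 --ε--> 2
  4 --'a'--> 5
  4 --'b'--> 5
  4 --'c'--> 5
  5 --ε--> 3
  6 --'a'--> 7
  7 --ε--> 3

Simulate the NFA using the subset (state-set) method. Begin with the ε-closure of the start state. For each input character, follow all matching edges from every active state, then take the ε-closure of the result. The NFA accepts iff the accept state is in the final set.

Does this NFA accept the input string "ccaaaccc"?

initial (ε-close {0}): {0,1,2,4,6}
'c' @ 1: {1,2,3,4,5,6}  (accept∈set)
'c' @ 2: {1,2,3,4,5,6}  (accept∈set)
'a' @ 3: {1,2,3,4,5,6,7}  (accept∈set)
'a' @ 4: {1,2,3,4,5,6,7}  (accept∈set)
'a' @ 5: {1,2,3,4,5,6,7}  (accept∈set)
'c' @ 6: {1,2,3,4,5,6}  (accept∈set)
'c' @ 7: {1,2,3,4,5,6}  (accept∈set)
'c' @ 8: {1,2,3,4,5,6}  (accept∈set)
end set {1,2,3,4,5,6} — state 1 in

Answer: ACCEPT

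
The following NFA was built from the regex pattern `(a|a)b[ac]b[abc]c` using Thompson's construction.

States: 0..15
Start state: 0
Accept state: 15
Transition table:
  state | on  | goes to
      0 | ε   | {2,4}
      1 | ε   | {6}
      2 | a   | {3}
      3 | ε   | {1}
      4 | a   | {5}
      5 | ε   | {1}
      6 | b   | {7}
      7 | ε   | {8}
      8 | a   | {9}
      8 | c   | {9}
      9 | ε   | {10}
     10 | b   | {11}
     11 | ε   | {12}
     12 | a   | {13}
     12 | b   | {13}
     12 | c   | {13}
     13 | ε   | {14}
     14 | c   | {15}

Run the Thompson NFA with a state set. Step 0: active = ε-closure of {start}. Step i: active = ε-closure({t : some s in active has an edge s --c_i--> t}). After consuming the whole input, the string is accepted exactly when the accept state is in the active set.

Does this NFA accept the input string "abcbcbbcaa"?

S₀ = ε-closure({0}) = {0,2,4}
'a' @ 1: {1,3,5,6}
'b' @ 2: {7,8}
'c' @ 3: {9,10}
'b' @ 4: {11,12}
'c' @ 5: {13,14}
'b' @ 6: {}  — dead — no transitions
rest 'bcaa' ignored (set empty)
end set {} — state 15 not in

Answer: REJECT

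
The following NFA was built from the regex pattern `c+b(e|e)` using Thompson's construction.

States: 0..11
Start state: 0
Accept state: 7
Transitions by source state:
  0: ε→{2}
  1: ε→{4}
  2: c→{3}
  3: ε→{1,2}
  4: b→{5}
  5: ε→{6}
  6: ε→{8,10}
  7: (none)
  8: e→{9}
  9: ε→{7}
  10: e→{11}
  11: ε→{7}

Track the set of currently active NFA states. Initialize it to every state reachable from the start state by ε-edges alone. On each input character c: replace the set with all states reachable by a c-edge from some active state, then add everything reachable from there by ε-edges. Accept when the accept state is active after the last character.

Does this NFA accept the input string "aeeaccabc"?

start: ε-closure({0}) = {0,2}
'a' @ 1: {}  — dead — no transitions
rest 'eeaccabc' ignored (set empty)
after full input: {}  (accept=7 not in)

Answer: REJECT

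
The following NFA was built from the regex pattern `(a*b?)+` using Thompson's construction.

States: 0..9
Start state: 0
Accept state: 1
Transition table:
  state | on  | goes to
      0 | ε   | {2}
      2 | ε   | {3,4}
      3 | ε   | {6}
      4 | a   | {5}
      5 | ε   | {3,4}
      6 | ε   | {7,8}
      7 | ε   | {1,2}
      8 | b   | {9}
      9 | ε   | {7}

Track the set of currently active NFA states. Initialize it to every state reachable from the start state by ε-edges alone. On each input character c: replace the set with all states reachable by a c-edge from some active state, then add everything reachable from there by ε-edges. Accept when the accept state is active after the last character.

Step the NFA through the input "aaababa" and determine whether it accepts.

Answer: ACCEPT

Steps:
initial (ε-close {0}): {0,1,2,3,4,6,7,8}
'a' @ 1: {1,2,3,4,5,6,7,8}  ✓accept
'a' @ 2: {1,2,3,4,5,6,7,8}  ✓accept
'a' @ 3: {1,2,3,4,5,6,7,8}  ✓accept
'b' @ 4: {1,2,3,4,6,7,8,9}  ✓accept
'a' @ 5: {1,2,3,4,5,6,7,8}  ✓accept
'b' @ 6: {1,2,3,4,6,7,8,9}  ✓accept
'a' @ 7: {1,2,3,4,5,6,7,8}  ✓accept
end set {1,2,3,4,5,6,7,8} — state 1 in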